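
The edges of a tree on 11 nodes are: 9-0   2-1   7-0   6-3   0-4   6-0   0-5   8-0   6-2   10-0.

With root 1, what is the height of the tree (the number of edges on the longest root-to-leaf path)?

8 sits deepest: 1 – 2 – 6 – 0 – 8 — 4 edges from the root.

4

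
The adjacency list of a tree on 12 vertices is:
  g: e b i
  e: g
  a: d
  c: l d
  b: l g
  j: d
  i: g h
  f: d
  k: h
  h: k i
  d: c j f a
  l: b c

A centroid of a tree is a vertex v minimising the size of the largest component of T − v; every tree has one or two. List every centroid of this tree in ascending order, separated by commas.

If b is removed the pieces have sizes 6, 5, all ≤ ⌊12/2⌋ = 6.
l is adjacent to b and is also a centroid (the largest component after removing it is likewise 6).

b, l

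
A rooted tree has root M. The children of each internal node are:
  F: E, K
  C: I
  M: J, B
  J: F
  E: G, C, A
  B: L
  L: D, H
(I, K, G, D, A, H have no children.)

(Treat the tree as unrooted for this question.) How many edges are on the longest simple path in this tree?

8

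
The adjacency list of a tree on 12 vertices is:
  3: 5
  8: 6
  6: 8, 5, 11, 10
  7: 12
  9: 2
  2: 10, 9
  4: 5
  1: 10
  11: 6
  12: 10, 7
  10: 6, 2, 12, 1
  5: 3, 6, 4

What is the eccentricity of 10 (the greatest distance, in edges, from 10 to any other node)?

3

The node farthest from 10 is 3 (4 also at distance 3), via 10-6-5-3 — 3 edges.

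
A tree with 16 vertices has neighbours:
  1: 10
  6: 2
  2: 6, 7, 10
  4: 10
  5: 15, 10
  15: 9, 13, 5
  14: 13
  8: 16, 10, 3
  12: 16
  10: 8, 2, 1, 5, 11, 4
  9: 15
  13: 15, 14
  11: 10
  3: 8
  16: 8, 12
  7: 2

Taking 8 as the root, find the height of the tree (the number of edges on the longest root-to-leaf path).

A deepest node is 14, reached by 8–10–5–15–13–14.
That path has 5 edges, so the height is 5.

5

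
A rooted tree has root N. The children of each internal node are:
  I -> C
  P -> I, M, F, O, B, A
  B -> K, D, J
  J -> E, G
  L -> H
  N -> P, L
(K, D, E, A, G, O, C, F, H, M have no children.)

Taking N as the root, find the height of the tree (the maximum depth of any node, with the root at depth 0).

The longest root-to-leaf path is N-P-B-J-E (4 edges).

4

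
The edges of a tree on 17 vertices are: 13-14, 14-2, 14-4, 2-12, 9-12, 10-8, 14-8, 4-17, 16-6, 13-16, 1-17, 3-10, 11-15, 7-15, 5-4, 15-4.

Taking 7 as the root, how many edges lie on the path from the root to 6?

Path from 7 to 6: 7–15–4–14–13–16–6, which has 6 edges.

6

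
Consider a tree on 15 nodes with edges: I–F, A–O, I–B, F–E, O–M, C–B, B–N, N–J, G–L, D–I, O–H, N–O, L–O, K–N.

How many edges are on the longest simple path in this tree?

BFS from G reaches E last, at distance 7; BFS from E confirms no node is farther.
Path: G – L – O – N – B – I – F – E.

7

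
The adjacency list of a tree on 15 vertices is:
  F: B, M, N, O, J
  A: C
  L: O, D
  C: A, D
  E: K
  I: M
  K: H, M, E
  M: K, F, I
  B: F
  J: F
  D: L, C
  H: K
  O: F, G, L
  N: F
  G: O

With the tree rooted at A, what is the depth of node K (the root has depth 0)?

A → C → D → L → O → F → M → K — 7 edges.

7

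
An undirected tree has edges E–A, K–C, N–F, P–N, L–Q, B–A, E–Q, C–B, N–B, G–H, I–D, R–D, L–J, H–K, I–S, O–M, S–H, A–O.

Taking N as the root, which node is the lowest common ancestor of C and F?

N

C's ancestor chain is C, B, N and F's is F, N; they first meet at N.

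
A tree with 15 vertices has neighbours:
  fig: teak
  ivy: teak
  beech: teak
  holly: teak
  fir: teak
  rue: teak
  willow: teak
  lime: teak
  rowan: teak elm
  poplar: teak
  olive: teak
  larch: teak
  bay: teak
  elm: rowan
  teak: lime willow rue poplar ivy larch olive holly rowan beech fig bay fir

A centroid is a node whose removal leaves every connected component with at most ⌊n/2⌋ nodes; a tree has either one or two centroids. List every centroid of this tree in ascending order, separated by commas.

teak

Removing teak splits the tree into components of sizes 2, 1, 1, 1, 1, 1, 1, 1, 1, 1, 1, 1, 1; the largest is 2 ≤ ⌊15/2⌋ = 7.
Every other node leaves some component of size > 7, so the centroid is unique.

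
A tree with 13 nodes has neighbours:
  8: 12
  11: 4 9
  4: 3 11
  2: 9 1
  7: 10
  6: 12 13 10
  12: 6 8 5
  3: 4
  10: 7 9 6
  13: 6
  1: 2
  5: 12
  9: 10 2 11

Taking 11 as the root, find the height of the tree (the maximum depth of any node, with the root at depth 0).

5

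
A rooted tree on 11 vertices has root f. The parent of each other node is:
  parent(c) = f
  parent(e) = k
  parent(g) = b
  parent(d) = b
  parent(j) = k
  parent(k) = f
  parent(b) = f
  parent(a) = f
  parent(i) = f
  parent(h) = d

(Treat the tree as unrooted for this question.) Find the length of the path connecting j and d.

The path is j – k – f – b – d, which has 4 edges.

4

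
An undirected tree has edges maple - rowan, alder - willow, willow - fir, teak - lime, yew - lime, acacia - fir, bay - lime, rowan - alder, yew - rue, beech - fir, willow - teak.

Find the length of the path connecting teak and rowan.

3

Walking from teak: teak–willow–alder–rowan. Length 3.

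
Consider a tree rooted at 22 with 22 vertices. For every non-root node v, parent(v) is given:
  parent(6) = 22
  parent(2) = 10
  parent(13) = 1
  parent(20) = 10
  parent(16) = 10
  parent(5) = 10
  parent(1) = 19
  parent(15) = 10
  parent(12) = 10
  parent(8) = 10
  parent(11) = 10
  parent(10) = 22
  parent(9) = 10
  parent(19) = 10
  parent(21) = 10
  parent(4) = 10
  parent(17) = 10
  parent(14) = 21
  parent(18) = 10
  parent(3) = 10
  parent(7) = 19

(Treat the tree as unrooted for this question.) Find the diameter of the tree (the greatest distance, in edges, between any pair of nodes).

5

A longest path is 13–1–19–10–21–14, with 5 edges.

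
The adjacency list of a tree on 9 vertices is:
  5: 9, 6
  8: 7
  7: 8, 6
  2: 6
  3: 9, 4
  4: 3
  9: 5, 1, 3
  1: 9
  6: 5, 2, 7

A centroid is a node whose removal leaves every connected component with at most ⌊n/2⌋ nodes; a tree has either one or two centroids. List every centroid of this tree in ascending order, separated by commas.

5

If 5 is removed the pieces have sizes 4, 4, all ≤ ⌊9/2⌋ = 4.
No neighbour of 5 does as well, so 5 is the unique centroid.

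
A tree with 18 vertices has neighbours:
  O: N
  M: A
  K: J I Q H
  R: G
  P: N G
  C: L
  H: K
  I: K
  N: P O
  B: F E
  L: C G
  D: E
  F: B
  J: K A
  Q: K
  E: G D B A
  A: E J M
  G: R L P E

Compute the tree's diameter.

BFS from O reaches H last, at distance 8; BFS from H confirms no node is farther.
Path: O - N - P - G - E - A - J - K - H.

8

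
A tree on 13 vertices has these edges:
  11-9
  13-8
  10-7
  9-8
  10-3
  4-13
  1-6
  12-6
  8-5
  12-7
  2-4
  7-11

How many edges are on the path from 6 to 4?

The path is 6 – 12 – 7 – 11 – 9 – 8 – 13 – 4, which has 7 edges.

7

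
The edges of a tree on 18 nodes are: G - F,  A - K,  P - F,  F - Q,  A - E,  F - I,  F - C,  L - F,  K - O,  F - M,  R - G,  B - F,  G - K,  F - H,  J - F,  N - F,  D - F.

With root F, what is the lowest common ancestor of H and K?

F

Path H→root: H F; path K→root: K G F.
First common node: F.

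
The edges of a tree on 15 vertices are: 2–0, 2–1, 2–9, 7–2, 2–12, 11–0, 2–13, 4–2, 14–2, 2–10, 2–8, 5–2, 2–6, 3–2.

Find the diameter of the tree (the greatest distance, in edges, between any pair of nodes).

3

Starting from 11, a farthest node is 7 at distance 3.
One longest path: 11 – 0 – 2 – 7.
So the diameter is 3.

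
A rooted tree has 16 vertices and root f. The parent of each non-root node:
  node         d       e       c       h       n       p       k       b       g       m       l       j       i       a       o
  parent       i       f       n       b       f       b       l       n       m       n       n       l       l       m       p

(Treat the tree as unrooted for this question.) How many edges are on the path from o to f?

4

o – p – b – n – f: 4 edges.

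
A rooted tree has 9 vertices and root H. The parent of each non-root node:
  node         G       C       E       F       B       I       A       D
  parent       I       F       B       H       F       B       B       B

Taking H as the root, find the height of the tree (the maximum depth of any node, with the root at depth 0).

The longest root-to-leaf path is H–F–B–I–G (4 edges).

4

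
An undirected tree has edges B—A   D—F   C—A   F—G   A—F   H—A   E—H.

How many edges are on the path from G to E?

Walking from G: G – F – A – H – E. Length 4.

4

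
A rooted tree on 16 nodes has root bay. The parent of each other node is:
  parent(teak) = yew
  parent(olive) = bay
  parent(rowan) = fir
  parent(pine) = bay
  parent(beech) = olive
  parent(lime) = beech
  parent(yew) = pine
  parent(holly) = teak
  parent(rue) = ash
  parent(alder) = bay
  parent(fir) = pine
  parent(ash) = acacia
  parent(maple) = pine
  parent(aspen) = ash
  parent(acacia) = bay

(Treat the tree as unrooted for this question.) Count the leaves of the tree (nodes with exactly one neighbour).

Degree-1 nodes: alder, aspen, holly, lime, maple, rowan, rue — 7 of them.

7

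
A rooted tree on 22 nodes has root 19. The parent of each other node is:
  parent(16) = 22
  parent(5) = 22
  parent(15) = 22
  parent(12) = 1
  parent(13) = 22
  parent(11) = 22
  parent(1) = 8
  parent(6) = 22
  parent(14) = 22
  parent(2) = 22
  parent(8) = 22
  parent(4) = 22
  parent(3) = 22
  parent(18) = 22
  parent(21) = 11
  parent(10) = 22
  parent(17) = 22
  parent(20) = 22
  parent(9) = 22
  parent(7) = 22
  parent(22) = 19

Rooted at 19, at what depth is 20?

2

19 → 22 → 20 — 2 edges.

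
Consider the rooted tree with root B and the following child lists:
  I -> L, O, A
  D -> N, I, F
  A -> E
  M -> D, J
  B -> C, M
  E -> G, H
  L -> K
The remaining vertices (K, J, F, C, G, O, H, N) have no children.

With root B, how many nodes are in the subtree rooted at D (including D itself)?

The subtree rooted at D contains: D, I, N, F, A, O, L, E, K, H, G — 11 nodes.

11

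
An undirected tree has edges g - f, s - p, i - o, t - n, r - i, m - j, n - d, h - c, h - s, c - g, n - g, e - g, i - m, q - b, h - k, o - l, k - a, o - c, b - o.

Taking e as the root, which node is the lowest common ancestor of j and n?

g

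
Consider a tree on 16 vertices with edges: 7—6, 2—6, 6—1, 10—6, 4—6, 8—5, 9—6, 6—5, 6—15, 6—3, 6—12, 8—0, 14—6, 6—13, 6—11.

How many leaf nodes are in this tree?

Degree-1 nodes: 0, 1, 2, 3, 4, 7, 9, 10, 11, 12, 13, 14, 15 — 13 of them.

13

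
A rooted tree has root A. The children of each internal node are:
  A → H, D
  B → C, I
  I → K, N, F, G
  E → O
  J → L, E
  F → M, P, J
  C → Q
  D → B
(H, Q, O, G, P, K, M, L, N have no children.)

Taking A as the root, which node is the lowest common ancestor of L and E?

J

Ancestors of L (toward the root): L, J, F, I, B, D, A.
Ancestors of E: E, J, F, I, B, D, A.
The deepest node appearing in both lists is J.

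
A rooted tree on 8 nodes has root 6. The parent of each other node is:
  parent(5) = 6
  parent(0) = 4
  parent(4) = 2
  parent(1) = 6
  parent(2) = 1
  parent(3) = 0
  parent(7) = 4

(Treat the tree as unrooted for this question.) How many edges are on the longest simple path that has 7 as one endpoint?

5

A farthest node from 7 is 5.
The path 7–4–2–1–6–5 has 5 edges.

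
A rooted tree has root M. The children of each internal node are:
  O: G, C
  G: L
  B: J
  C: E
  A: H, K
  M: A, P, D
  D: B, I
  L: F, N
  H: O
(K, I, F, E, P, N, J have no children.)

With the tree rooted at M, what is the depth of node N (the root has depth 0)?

6

Path from M to N: M – A – H – O – G – L – N, which has 6 edges.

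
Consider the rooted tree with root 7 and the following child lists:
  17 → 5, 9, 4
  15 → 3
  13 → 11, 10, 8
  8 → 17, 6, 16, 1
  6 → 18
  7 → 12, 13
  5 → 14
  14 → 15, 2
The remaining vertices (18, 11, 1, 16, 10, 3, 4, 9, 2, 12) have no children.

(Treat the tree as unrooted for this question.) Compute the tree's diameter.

BFS from 3 reaches 12 last, at distance 8; BFS from 12 confirms no node is farther.
Path: 3 – 15 – 14 – 5 – 17 – 8 – 13 – 7 – 12.

8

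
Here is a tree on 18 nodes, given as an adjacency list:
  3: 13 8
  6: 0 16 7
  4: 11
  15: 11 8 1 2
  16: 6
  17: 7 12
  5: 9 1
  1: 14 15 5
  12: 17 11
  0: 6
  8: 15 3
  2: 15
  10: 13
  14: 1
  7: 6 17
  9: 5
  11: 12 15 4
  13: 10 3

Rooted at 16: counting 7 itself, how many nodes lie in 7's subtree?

The subtree rooted at 7 contains: 7, 17, 12, 11, 15, 4, 8, 2, 1, 3, 14, 5, 13, 9, 10 — 15 nodes.

15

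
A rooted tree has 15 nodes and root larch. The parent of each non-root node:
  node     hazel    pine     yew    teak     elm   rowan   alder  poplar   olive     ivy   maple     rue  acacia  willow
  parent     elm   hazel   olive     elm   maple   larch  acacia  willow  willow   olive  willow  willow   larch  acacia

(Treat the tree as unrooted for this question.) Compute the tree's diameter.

BFS from pine reaches rowan last, at distance 7; BFS from rowan confirms no node is farther.
Path: pine-hazel-elm-maple-willow-acacia-larch-rowan.

7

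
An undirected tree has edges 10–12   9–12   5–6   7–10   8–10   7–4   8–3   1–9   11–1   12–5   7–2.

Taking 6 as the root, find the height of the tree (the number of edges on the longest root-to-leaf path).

A deepest node is 3, reached by 6 → 5 → 12 → 10 → 8 → 3.
That path has 5 edges, so the height is 5.

5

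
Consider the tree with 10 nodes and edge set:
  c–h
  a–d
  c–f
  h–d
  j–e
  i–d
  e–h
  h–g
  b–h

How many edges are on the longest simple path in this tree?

BFS from j reaches i last, at distance 4; BFS from i confirms no node is farther.
Path: j – e – h – d – i.

4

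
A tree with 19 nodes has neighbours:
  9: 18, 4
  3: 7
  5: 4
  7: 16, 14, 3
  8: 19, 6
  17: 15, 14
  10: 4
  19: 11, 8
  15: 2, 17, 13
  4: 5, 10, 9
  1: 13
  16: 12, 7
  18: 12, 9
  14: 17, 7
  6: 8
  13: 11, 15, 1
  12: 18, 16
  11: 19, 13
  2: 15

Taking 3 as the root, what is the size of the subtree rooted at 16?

16's subtree: {16, 12, 18, 9, 4, 5, 10}, size 7.

7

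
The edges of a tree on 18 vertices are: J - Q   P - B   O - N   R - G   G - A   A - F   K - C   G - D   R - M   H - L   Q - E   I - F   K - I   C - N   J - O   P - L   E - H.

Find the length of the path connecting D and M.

The path is D - G - R - M, which has 3 edges.

3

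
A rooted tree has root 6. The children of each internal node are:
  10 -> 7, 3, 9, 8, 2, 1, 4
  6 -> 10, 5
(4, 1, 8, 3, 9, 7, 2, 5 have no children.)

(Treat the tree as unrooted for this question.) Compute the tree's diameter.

3

BFS from 5 reaches 4 last, at distance 3; BFS from 4 confirms no node is farther.
Path: 5 – 6 – 10 – 4.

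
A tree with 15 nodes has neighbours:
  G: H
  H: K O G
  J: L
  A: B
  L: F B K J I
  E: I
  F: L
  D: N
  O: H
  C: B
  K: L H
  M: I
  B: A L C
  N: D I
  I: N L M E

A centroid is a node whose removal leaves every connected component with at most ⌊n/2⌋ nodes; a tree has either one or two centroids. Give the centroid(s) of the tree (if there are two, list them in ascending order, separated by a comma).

L

Delete L: the remaining components have sizes 5, 4, 3, 1, 1. Max 5 ≤ 7, so L is a centroid.
Every other node leaves some component of size > 7, so the centroid is unique.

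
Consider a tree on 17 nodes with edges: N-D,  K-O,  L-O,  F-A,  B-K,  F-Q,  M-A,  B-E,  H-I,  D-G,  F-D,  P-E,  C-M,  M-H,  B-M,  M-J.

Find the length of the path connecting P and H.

4

P - E - B - M - H: 4 edges.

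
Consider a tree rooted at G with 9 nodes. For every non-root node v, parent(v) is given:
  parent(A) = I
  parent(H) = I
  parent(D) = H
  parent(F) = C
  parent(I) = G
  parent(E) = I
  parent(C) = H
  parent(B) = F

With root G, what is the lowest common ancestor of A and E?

Ancestors of A (toward the root): A, I, G.
Ancestors of E: E, I, G.
The deepest node appearing in both lists is I.

I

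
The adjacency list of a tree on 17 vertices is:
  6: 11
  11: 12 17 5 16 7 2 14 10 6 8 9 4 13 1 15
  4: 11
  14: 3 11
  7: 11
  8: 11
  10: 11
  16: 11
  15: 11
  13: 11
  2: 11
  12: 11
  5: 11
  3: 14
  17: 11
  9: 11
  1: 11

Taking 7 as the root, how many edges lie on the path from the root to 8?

2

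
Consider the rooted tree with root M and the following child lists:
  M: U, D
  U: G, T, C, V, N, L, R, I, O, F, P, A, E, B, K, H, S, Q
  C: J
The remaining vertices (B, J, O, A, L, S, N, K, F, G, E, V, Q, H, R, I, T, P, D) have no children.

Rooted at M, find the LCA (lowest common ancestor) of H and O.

U

H's ancestor chain is H, U, M and O's is O, U, M; they first meet at U.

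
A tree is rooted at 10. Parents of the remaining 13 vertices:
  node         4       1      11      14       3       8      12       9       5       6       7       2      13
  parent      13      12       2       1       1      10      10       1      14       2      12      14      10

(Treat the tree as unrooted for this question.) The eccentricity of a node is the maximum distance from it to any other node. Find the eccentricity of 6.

A farthest node from 6 is 4.
The path 6–2–14–1–12–10–13–4 has 7 edges.

7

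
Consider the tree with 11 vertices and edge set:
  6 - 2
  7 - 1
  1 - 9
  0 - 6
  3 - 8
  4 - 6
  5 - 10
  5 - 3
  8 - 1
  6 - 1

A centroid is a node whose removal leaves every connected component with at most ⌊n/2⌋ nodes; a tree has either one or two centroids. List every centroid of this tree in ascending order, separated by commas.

1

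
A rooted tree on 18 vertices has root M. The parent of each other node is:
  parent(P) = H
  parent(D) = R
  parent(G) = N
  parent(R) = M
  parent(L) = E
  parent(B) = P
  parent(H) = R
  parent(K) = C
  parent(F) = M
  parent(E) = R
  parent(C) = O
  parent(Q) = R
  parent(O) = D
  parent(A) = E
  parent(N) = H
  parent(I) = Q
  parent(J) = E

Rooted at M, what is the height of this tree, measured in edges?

5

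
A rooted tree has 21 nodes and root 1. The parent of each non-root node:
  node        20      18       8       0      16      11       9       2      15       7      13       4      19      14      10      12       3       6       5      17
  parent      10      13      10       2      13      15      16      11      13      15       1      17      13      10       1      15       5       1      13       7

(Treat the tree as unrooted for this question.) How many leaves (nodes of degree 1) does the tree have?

Degree-1 nodes: 0, 3, 4, 6, 8, 9, 12, 14, 18, 19, 20 — 11 of them.

11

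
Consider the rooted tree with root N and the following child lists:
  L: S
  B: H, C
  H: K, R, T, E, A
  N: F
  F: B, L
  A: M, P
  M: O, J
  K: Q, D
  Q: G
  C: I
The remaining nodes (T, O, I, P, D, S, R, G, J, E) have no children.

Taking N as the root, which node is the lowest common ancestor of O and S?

F

O's ancestor chain is O, M, A, H, B, F, N and S's is S, L, F, N; they first meet at F.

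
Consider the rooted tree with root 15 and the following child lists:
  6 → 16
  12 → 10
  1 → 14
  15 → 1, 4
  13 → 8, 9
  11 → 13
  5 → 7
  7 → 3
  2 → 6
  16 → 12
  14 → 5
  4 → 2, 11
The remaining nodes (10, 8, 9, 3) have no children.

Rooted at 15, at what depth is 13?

3

Climbing from 13 to the root: 13–11–4–15. That's 3 steps.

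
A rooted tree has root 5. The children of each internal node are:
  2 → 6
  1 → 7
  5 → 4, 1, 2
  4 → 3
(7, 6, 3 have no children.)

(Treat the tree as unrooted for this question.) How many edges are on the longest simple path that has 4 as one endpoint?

3

The node farthest from 4 is 6 (7 also at distance 3), via 4-5-2-6 — 3 edges.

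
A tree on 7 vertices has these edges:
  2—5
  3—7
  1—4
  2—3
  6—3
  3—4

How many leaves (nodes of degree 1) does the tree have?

4

The leaves are 1, 5, 6, 7.
That is 4 leaves.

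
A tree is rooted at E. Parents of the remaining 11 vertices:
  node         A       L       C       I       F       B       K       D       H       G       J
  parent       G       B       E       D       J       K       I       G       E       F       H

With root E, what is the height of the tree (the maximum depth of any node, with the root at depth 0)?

9

A deepest node is L, reached by E – H – J – F – G – D – I – K – B – L.
That path has 9 edges, so the height is 9.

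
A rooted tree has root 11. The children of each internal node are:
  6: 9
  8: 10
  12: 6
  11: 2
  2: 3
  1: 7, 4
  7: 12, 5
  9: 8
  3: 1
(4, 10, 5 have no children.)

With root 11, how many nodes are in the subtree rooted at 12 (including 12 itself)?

12's subtree: {12, 6, 9, 8, 10}, size 5.

5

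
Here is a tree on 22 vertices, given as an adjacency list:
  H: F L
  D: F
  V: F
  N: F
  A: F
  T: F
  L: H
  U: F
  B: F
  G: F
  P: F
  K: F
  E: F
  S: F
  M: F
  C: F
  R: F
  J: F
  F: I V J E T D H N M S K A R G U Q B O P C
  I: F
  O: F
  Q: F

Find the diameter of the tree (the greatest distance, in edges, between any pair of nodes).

3

A longest path is L - H - F - N, with 3 edges.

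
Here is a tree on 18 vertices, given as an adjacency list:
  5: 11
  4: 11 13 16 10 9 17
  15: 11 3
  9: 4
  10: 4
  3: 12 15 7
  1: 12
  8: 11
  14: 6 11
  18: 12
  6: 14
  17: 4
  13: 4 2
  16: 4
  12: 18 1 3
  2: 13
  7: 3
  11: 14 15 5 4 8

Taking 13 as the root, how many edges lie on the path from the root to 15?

3

13 – 4 – 11 – 15 — 3 edges.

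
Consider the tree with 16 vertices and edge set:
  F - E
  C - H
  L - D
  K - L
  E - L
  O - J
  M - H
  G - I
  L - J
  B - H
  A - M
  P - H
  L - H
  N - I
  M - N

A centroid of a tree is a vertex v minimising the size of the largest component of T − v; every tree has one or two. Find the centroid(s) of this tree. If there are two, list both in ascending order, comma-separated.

H

Removing H splits the tree into components of sizes 7, 5, 1, 1, 1; the largest is 7 ≤ ⌊16/2⌋ = 8.
No neighbour of H does as well, so H is the unique centroid.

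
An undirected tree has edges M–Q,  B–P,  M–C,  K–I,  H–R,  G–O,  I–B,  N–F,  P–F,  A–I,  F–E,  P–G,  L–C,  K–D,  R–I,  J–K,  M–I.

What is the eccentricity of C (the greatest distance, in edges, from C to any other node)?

6

Distances from C peak at 6, attained at O (E, N also at distance 6).
C–M–I–B–P–G–O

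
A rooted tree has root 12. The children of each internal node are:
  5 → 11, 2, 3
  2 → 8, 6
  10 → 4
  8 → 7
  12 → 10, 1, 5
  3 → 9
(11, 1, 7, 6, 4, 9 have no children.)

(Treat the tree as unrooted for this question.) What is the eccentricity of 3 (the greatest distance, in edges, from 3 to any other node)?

4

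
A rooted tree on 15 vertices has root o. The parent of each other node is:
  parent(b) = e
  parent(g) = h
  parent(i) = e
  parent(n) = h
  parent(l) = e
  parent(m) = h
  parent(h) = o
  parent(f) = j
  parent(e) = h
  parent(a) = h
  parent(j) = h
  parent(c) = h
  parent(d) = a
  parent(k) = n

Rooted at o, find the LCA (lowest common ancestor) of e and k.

h

Ancestors of e (toward the root): e, h, o.
Ancestors of k: k, n, h, o.
The deepest node appearing in both lists is h.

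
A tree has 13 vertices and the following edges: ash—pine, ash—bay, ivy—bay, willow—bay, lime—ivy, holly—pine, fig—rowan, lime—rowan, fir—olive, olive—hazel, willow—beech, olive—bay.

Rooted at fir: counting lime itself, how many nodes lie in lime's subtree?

The subtree rooted at lime contains: lime, rowan, fig — 3 nodes.

3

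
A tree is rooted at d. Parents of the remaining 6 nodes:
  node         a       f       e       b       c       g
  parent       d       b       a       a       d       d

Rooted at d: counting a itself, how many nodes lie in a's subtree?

4

The subtree rooted at a contains: a, e, b, f — 4 nodes.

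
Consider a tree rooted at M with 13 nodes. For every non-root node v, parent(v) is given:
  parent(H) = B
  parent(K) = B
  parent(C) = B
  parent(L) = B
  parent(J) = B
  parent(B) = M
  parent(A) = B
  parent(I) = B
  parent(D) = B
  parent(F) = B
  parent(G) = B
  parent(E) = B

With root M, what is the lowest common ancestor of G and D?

B

Ancestors of G (toward the root): G, B, M.
Ancestors of D: D, B, M.
The deepest node appearing in both lists is B.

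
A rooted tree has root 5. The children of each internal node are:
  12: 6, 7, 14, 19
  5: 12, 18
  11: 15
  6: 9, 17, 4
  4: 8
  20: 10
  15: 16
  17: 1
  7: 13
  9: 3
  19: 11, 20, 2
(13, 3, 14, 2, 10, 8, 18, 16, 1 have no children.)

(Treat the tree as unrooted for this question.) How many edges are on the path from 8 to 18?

8 - 4 - 6 - 12 - 5 - 18: 5 edges.

5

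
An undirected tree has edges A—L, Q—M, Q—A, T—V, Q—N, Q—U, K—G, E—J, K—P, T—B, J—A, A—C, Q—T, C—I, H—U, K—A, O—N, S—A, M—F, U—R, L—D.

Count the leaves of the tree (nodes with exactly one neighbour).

Degree-1 nodes: B, D, E, F, G, H, I, O, P, R, S, V — 12 of them.

12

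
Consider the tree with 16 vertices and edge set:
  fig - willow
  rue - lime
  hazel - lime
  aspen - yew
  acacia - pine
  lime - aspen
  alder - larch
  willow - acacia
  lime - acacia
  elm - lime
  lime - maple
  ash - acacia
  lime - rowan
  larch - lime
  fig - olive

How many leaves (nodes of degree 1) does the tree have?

10

The leaves are alder, ash, elm, hazel, maple, olive, pine, rowan, rue, yew.
That is 10 leaves.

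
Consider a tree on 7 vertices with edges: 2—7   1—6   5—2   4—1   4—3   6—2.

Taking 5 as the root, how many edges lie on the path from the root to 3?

5

Path from 5 to 3: 5 → 2 → 6 → 1 → 4 → 3, which has 5 edges.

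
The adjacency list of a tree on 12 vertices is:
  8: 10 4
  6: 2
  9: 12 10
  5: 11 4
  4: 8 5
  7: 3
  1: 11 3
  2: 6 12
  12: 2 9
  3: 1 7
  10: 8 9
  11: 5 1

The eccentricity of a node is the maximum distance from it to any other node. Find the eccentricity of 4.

6

The node farthest from 4 is 6, via 4-8-10-9-12-2-6 — 6 edges.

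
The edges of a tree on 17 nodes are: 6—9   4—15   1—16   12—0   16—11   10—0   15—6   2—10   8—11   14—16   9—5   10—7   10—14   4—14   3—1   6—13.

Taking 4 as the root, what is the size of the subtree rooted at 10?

10's subtree: {10, 2, 0, 7, 12}, size 5.

5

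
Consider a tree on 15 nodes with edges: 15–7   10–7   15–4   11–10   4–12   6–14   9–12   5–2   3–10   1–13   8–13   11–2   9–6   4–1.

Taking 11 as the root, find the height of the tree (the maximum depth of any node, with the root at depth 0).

8

14 sits deepest: 11–10–7–15–4–12–9–6–14 — 8 edges from the root.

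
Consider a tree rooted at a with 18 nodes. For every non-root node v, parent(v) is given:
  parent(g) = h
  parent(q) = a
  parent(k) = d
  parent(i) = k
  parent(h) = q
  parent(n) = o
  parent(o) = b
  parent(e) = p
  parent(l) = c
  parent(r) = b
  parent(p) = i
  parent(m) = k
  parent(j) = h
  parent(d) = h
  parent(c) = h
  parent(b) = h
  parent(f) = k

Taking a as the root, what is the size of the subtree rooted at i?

3

i's subtree: {i, p, e}, size 3.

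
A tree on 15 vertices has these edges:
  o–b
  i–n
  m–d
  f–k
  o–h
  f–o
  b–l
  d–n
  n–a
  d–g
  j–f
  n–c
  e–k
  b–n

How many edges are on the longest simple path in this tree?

7

Starting from m, a farthest node is e at distance 7.
One longest path: m-d-n-b-o-f-k-e.
So the diameter is 7.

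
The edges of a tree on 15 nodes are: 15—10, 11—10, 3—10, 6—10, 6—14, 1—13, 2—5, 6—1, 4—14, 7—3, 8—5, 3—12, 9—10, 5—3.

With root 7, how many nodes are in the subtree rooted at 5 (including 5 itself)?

3

5's subtree: {5, 8, 2}, size 3.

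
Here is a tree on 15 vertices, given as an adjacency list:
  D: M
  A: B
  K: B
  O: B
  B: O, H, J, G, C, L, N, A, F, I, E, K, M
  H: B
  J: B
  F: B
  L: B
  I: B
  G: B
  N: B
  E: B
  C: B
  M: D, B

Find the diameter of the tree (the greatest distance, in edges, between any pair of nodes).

3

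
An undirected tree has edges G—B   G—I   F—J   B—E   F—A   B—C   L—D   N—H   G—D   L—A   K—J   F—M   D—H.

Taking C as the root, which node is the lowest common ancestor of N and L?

N's ancestor chain is N, H, D, G, B, C and L's is L, D, G, B, C; they first meet at D.

D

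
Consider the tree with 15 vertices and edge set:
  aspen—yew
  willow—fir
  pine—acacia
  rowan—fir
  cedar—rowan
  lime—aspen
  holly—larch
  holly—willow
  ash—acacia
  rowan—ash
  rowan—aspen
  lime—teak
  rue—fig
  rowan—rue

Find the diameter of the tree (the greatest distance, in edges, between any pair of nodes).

7

Starting from larch, a farthest node is teak at distance 7.
One longest path: larch – holly – willow – fir – rowan – aspen – lime – teak.
So the diameter is 7.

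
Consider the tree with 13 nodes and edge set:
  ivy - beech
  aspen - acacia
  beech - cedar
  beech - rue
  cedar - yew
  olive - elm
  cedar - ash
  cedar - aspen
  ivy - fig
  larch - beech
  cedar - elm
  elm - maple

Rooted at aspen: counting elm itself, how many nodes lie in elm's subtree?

Descendants of elm (including itself): elm, olive, maple. That's 3.

3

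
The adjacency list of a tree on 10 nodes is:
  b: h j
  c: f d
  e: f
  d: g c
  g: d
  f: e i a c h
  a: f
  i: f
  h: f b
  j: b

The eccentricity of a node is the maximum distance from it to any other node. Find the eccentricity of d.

5

The node farthest from d is j, via d-c-f-h-b-j — 5 edges.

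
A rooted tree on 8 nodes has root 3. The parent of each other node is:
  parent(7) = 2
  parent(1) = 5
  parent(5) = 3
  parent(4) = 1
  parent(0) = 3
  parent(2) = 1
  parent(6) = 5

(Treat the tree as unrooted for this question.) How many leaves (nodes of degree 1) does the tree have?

4

Degree-1 nodes: 0, 4, 6, 7 — 4 of them.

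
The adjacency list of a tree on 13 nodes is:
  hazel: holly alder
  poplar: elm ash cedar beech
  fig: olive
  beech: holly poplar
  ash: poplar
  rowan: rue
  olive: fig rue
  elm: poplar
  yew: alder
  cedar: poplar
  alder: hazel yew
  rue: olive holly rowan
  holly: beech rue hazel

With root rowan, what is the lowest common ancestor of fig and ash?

rue

Path fig→root: fig olive rue rowan; path ash→root: ash poplar beech holly rue rowan.
First common node: rue.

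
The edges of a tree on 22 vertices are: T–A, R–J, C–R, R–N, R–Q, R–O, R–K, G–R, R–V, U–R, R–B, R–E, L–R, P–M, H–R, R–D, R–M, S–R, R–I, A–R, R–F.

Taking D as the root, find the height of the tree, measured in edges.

T sits deepest: D → R → A → T — 3 edges from the root.

3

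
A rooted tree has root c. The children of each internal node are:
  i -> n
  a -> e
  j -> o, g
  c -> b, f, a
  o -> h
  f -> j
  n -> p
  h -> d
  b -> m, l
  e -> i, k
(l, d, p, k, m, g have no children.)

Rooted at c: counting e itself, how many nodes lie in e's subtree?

5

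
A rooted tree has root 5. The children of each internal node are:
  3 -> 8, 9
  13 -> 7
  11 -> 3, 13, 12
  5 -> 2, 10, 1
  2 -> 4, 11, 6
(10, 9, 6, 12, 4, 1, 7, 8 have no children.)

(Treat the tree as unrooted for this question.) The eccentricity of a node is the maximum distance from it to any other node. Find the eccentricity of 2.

The node farthest from 2 is 7 (9, 8 also at distance 3), via 2-11-13-7 — 3 edges.

3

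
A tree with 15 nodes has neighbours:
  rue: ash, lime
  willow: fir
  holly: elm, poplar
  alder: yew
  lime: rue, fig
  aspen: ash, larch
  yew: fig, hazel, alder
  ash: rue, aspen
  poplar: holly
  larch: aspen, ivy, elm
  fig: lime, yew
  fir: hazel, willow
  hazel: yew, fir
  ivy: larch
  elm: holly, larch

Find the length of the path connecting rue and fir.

Walking from rue: rue - lime - fig - yew - hazel - fir. Length 5.

5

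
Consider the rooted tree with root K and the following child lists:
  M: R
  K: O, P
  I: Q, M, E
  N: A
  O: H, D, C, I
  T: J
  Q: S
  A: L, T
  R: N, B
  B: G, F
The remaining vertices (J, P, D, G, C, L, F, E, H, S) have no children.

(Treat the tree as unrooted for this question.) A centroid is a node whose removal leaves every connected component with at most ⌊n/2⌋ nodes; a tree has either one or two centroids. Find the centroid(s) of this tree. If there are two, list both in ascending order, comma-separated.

I, M

If M is removed the pieces have sizes 10, 9, all ≤ ⌊20/2⌋ = 10.
Its neighbour I also leaves a largest component of size 10, so both are centroids.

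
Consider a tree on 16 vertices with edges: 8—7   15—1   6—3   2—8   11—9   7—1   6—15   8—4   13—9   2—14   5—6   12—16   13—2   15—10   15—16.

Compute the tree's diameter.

9

A longest path is 12-16-15-1-7-8-2-13-9-11, with 9 edges.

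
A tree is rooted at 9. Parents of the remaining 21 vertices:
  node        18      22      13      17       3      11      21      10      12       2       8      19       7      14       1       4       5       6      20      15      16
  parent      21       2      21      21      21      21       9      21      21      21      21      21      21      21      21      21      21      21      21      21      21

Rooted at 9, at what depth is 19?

2

Path from 9 to 19: 9–21–19, which has 2 edges.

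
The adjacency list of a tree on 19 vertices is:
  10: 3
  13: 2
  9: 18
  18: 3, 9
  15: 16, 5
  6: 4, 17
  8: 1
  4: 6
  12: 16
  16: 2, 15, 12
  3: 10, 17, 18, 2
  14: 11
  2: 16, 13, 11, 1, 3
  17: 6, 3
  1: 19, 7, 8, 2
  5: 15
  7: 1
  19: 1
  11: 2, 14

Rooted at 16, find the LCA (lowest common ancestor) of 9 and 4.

Path 9→root: 9 18 3 2 16; path 4→root: 4 6 17 3 2 16.
First common node: 3.

3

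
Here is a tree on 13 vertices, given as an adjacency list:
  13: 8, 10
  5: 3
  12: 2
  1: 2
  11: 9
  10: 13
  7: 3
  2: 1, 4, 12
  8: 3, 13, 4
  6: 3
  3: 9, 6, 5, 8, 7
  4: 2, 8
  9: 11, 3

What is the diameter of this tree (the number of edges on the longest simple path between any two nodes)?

A longest path is 1–2–4–8–3–9–11, with 6 edges.

6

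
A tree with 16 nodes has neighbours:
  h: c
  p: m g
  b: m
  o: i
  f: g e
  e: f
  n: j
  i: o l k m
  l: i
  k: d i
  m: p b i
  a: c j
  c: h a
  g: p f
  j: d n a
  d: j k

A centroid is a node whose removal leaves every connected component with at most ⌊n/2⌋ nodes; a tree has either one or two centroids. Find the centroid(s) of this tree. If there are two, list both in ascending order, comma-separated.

If i is removed the pieces have sizes 7, 6, 1, 1, all ≤ ⌊16/2⌋ = 8.
Every other node leaves some component of size > 8, so the centroid is unique.

i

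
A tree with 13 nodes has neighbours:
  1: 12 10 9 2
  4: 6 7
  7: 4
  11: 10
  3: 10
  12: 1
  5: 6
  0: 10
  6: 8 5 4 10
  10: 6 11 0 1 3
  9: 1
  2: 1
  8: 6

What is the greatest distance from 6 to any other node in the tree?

3

The node farthest from 6 is 2 (12, 9 also at distance 3), via 6 – 10 – 1 – 2 — 3 edges.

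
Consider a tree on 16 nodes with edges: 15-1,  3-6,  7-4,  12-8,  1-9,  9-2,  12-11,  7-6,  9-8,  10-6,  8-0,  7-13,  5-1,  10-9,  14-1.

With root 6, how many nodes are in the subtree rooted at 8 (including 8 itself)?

4

Descendants of 8 (including itself): 8, 12, 0, 11. That's 4.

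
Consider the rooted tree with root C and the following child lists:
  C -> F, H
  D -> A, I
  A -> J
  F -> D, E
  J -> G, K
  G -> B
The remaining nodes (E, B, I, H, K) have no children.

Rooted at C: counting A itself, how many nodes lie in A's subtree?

5

The subtree rooted at A contains: A, J, K, G, B — 5 nodes.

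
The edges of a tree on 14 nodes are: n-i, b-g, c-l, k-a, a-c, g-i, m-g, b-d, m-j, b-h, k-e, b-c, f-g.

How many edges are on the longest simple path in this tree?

7

Starting from e, a farthest node is n at distance 7.
One longest path: e–k–a–c–b–g–i–n.
So the diameter is 7.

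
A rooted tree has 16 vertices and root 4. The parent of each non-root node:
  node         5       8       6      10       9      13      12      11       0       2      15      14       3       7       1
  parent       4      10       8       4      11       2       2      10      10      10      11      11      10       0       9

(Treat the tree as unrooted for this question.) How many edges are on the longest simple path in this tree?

Starting from 1, a farthest node is 5 at distance 5.
One longest path: 1–9–11–10–4–5.
So the diameter is 5.

5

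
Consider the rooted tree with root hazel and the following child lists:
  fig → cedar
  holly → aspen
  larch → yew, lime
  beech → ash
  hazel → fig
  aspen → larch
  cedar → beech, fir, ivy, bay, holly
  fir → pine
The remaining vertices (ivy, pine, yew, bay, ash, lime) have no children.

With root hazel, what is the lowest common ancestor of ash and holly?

cedar

Path ash→root: ash beech cedar fig hazel; path holly→root: holly cedar fig hazel.
First common node: cedar.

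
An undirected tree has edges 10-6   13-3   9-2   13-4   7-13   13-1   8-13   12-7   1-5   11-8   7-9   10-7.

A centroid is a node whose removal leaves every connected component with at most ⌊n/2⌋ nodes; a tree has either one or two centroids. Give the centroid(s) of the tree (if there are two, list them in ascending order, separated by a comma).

Removing 13 splits the tree into components of sizes 6, 2, 2, 1, 1; the largest is 6 ≤ ⌊13/2⌋ = 6.
No neighbour of 13 does as well, so 13 is the unique centroid.

13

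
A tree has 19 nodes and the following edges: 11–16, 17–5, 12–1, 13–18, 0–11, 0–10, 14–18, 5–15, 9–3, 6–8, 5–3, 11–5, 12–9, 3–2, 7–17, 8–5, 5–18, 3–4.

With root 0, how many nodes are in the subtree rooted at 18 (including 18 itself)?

3

The subtree rooted at 18 contains: 18, 14, 13 — 3 nodes.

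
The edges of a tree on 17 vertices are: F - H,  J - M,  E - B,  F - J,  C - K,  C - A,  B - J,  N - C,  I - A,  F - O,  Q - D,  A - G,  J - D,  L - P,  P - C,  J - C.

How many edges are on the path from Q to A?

4

The path is Q - D - J - C - A, which has 4 edges.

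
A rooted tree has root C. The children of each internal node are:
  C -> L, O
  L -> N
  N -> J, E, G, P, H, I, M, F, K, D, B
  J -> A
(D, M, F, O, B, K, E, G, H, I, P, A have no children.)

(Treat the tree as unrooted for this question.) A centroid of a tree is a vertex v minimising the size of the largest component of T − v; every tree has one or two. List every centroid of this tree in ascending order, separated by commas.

N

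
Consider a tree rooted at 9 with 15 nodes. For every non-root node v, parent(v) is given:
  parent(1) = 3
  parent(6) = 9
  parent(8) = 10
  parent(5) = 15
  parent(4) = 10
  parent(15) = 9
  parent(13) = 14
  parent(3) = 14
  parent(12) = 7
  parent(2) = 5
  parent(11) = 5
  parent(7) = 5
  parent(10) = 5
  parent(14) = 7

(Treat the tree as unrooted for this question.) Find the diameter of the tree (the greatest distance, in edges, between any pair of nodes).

Starting from 1, a farthest node is 6 at distance 7.
One longest path: 1–3–14–7–5–15–9–6.
So the diameter is 7.

7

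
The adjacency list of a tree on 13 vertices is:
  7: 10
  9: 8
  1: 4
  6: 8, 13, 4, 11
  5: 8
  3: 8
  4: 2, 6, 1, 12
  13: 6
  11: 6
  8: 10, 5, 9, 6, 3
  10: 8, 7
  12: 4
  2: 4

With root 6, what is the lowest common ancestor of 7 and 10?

7's ancestor chain is 7, 10, 8, 6 and 10's is 10, 8, 6; they first meet at 10.

10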